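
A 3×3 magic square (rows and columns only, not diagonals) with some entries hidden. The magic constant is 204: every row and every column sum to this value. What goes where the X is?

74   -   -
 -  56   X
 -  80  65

Row 3 must total 204; the given cells sum to 145, so (3,1) = 59.
Column 1: 74 + 59 + ? = 204, so (2,1) = 71.
Column 2: 56 + 80 + ? = 204, so (1,2) = 68.
Row 1 must total 204; the given cells sum to 142, so (1,3) = 62.
From row 2, 204 − (71 + 56) gives (2,3) = 77.

77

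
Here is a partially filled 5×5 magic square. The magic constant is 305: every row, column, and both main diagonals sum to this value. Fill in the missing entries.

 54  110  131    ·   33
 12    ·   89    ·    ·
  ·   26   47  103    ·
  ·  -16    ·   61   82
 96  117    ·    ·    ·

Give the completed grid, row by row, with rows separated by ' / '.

54 110 131 -23 33 / 12 68 89 145 -9 / 5 26 47 103 124 / 138 -16 40 61 82 / 96 117 -2 19 75

Using row 1: 54 + 110 + 131 + 33 + ? → (1,4) = 305 − 328 = -23.
Column 2: 110 + 26 + (-16) + 117 + ? = 305, so (2,2) = 68.
Main diagonal: 54 + 68 + 47 + 61 + ? = 305, so (5,5) = 75.
From anti-diagonal, 305 − (33 + 47 + (-16) + 96) gives (2,4) = 145.
Row 2: 12 + 68 + 89 + 145 + ? = 305, so (2,5) = -9.
The remaining cell in column 4 is (5,4) = 305 − 286 = 19.
Using column 5: 33 + (-9) + 82 + 75 + ? → (3,5) = 305 − 181 = 124.
Row 3 needs 305; the known cells sum to 300, so (3,1) = 5.
From row 5, 305 − (96 + 117 + 19 + 75) gives (5,3) = -2.
Column 1: 54 + 12 + 5 + 96 + ? = 305, so (4,1) = 138.
Column 3 must total 305; the given cells sum to 265, so (4,3) = 40.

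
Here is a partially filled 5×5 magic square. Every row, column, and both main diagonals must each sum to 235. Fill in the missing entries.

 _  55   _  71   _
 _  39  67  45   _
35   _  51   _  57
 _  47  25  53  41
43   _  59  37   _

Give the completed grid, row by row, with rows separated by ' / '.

Row 4 needs 235; the known cells sum to 166, so (4,1) = 69.
The remaining cell in column 3 is (1,3) = 235 − 202 = 33.
Column 4 must total 235; the given cells sum to 206, so (3,4) = 29.
Anti-diagonal must total 235; the given cells sum to 186, so (1,5) = 49.
Row 1 must total 235; the given cells sum to 208, so (1,1) = 27.
Row 3 must total 235; the given cells sum to 172, so (3,2) = 63.
Column 1 needs 235; the known cells sum to 174, so (2,1) = 61.
The remaining cell in column 2 is (5,2) = 235 − 204 = 31.
Main diagonal needs 235; the known cells sum to 170, so (5,5) = 65.
From row 2, 235 − (61 + 39 + 67 + 45) gives (2,5) = 23.

27 55 33 71 49 / 61 39 67 45 23 / 35 63 51 29 57 / 69 47 25 53 41 / 43 31 59 37 65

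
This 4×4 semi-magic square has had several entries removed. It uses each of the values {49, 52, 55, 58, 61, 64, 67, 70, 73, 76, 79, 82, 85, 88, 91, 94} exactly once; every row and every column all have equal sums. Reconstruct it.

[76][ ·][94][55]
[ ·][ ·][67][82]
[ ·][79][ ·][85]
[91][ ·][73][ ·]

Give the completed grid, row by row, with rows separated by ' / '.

The 16 entries sum to 1144, so each line sums to 1144/4 = 286.
Row 1: 76 + 94 + 55 + ? = 286, so (1,2) = 61.
Column 3: 94 + 67 + 73 + ? = 286, so (3,3) = 52.
Column 4 needs 286; the known cells sum to 222, so (4,4) = 64.
Row 3 needs 286; the known cells sum to 216, so (3,1) = 70.
Row 4 needs 286; the known cells sum to 228, so (4,2) = 58.
Column 1 must total 286; the given cells sum to 237, so (2,1) = 49.
Using column 2: 61 + 79 + 58 + ? → (2,2) = 286 − 198 = 88.

76 61 94 55 / 49 88 67 82 / 70 79 52 85 / 91 58 73 64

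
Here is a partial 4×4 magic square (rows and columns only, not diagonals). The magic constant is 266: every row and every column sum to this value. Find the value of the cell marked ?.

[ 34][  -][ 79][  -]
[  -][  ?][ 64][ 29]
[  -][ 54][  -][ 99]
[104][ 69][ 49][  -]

84

From row 4, 266 − (104 + 69 + 49) gives (4,4) = 44.
The remaining cell in column 3 is (3,3) = 266 − 192 = 74.
From column 4, 266 − (29 + 99 + 44) gives (1,4) = 94.
From row 1, 266 − (34 + 79 + 94) gives (1,2) = 59.
Row 3 needs 266; the known cells sum to 227, so (3,1) = 39.
Column 1 needs 266; the known cells sum to 177, so (2,1) = 89.
The remaining cell in column 2 is (2,2) = 266 − 182 = 84.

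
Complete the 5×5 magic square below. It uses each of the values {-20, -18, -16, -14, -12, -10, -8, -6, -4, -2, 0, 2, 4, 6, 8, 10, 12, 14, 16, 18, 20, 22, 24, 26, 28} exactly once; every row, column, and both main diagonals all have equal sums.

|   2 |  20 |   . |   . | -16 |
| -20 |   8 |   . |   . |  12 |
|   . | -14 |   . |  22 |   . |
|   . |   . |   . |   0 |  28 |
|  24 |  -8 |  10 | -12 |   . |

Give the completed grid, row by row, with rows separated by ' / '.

2 20 -2 16 -16 / -20 8 26 -6 12 / 18 -14 4 22 -10 / -4 14 -18 0 28 / 24 -8 10 -12 6

The 25 entries sum to 100, so each line sums to 100/5 = 20.
The remaining cell in row 5 is (5,5) = 20 − 14 = 6.
Column 2: 20 + 8 + (-14) + (-8) + ? = 20, so (4,2) = 14.
Column 5: -16 + 12 + 28 + 6 + ? = 20, so (3,5) = -10.
From main diagonal, 20 − (2 + 8 + 0 + 6) gives (3,3) = 4.
Anti-diagonal needs 20; the known cells sum to 26, so (2,4) = -6.
Using row 2: -20 + 8 + (-6) + 12 + ? → (2,3) = 20 − (-6) = 26.
Row 3 must total 20; the given cells sum to 2, so (3,1) = 18.
From column 1, 20 − (2 + (-20) + 18 + 24) gives (4,1) = -4.
Column 4 must total 20; the given cells sum to 4, so (1,4) = 16.
From row 1, 20 − (2 + 20 + 16 + (-16)) gives (1,3) = -2.
Row 4 must total 20; the given cells sum to 38, so (4,3) = -18.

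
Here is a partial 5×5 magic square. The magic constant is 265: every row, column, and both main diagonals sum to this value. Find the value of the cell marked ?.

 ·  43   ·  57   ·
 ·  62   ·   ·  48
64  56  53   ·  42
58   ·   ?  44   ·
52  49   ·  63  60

47

Row 3 must total 265; the given cells sum to 215, so (3,4) = 50.
Row 5 must total 265; the given cells sum to 224, so (5,3) = 41.
Column 2 must total 265; the given cells sum to 210, so (4,2) = 55.
Column 4: 57 + 50 + 44 + 63 + ? = 265, so (2,4) = 51.
Main diagonal needs 265; the known cells sum to 219, so (1,1) = 46.
The remaining cell in anti-diagonal is (1,5) = 265 − 211 = 54.
Row 1 must total 265; the given cells sum to 200, so (1,3) = 65.
Column 1 needs 265; the known cells sum to 220, so (2,1) = 45.
From column 5, 265 − (54 + 48 + 42 + 60) gives (4,5) = 61.
Using row 2: 45 + 62 + 51 + 48 + ? → (2,3) = 265 − 206 = 59.
The remaining cell in row 4 is (4,3) = 265 − 218 = 47.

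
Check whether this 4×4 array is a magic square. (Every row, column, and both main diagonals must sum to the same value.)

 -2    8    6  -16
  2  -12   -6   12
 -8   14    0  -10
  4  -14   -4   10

Row 1: -2 + 8 + 6 + (-16) = -4.
Row 2: 2 + (-12) + (-6) + 12 = -4.
Row 3: -8 + 14 + 0 + (-10) = -4.
Row 4: 4 + (-14) + (-4) + 10 = -4.
Column 1: -2 + 2 + (-8) + 4 = -4.
Column 2: 8 + (-12) + 14 + (-14) = -4.
Column 3: 6 + (-6) + 0 + (-4) = -4.
Column 4: -16 + 12 + (-10) + 10 = -4.
Main diagonal: -2 + (-12) + 0 + 10 = -4.
Anti-diagonal: -16 + (-6) + 14 + 4 = -4.
All lines sum to -4.

Yes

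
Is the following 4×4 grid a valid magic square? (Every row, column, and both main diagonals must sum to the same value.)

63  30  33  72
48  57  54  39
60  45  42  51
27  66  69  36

Row 1: 63 + 30 + 33 + 72 = 198.
Row 2: 48 + 57 + 54 + 39 = 198.
Row 3: 60 + 45 + 42 + 51 = 198.
Row 4: 27 + 66 + 69 + 36 = 198.
Column 1: 63 + 48 + 60 + 27 = 198.
Column 2: 30 + 57 + 45 + 66 = 198.
Column 3: 33 + 54 + 42 + 69 = 198.
Column 4: 72 + 39 + 51 + 36 = 198.
Main diagonal: 63 + 57 + 42 + 36 = 198.
Anti-diagonal: 72 + 54 + 45 + 27 = 198.
All lines sum to 198.

Yes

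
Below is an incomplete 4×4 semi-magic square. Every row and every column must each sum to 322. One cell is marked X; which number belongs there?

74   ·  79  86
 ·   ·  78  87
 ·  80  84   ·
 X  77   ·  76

Row 1 must total 322; the given cells sum to 239, so (1,2) = 83.
Column 2 needs 322; the known cells sum to 240, so (2,2) = 82.
The remaining cell in column 3 is (4,3) = 322 − 241 = 81.
Column 4 must total 322; the given cells sum to 249, so (3,4) = 73.
Row 2: 82 + 78 + 87 + ? = 322, so (2,1) = 75.
Row 3 needs 322; the known cells sum to 237, so (3,1) = 85.
Row 4 must total 322; the given cells sum to 234, so (4,1) = 88.

88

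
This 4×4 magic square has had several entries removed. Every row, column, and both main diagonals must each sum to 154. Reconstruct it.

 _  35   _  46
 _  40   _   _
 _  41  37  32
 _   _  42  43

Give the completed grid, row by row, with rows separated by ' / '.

From row 3, 154 − (41 + 37 + 32) gives (3,1) = 44.
Column 2 must total 154; the given cells sum to 116, so (4,2) = 38.
From column 4, 154 − (46 + 32 + 43) gives (2,4) = 33.
Main diagonal must total 154; the given cells sum to 120, so (1,1) = 34.
The remaining cell in row 1 is (1,3) = 154 − 115 = 39.
The remaining cell in row 4 is (4,1) = 154 − 123 = 31.
The remaining cell in column 1 is (2,1) = 154 − 109 = 45.
Column 3 must total 154; the given cells sum to 118, so (2,3) = 36.

34 35 39 46 / 45 40 36 33 / 44 41 37 32 / 31 38 42 43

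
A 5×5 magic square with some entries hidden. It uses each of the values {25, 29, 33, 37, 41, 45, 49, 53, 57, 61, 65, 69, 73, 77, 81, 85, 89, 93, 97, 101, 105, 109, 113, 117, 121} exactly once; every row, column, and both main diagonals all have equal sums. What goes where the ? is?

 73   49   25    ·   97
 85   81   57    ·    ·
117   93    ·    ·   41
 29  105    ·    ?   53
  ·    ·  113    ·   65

The 25 entries sum to 1825, so each line sums to 1825/5 = 365.
Using row 1: 73 + 49 + 25 + 97 + ? → (1,4) = 365 − 244 = 121.
From column 1, 365 − (73 + 85 + 117 + 29) gives (5,1) = 61.
Column 2 must total 365; the given cells sum to 328, so (5,2) = 37.
Column 5: 97 + 41 + 53 + 65 + ? = 365, so (2,5) = 109.
From row 2, 365 − (85 + 81 + 57 + 109) gives (2,4) = 33.
From row 5, 365 − (61 + 37 + 113 + 65) gives (5,4) = 89.
The remaining cell in anti-diagonal is (3,3) = 365 − 296 = 69.
From row 3, 365 − (117 + 93 + 69 + 41) gives (3,4) = 45.
Column 3 must total 365; the given cells sum to 264, so (4,3) = 101.
The remaining cell in column 4 is (4,4) = 365 − 288 = 77.

77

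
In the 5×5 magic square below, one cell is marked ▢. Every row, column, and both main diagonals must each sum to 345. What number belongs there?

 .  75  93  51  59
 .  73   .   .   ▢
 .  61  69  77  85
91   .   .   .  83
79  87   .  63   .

47

Using row 1: 75 + 93 + 51 + 59 + ? → (1,1) = 345 − 278 = 67.
Row 3 must total 345; the given cells sum to 292, so (3,1) = 53.
Column 1 needs 345; the known cells sum to 290, so (2,1) = 55.
Using column 2: 75 + 73 + 61 + 87 + ? → (4,2) = 345 − 296 = 49.
Anti-diagonal must total 345; the given cells sum to 256, so (2,4) = 89.
Column 4 must total 345; the given cells sum to 280, so (4,4) = 65.
Main diagonal: 67 + 73 + 69 + 65 + ? = 345, so (5,5) = 71.
Row 4 must total 345; the given cells sum to 288, so (4,3) = 57.
The remaining cell in row 5 is (5,3) = 345 − 300 = 45.
From column 3, 345 − (93 + 69 + 57 + 45) gives (2,3) = 81.
From column 5, 345 − (59 + 85 + 83 + 71) gives (2,5) = 47.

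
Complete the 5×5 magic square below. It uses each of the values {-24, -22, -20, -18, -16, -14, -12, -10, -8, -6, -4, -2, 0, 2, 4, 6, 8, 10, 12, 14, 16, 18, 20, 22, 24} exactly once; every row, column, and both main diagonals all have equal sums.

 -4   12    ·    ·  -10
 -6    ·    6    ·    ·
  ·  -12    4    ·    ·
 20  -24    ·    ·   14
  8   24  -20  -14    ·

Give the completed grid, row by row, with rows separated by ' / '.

-4 12 18 -16 -10 / -6 0 6 22 -22 / -18 -12 4 10 16 / 20 -24 -8 -2 14 / 8 24 -20 -14 2

The 25 entries sum to 0, so each line sums to 0/5 = 0.
The remaining cell in row 5 is (5,5) = 0 − (-2) = 2.
Column 1 must total 0; the given cells sum to 18, so (3,1) = -18.
Column 2 must total 0; the given cells sum to 0, so (2,2) = 0.
From main diagonal, 0 − (-4 + 0 + 4 + 2) gives (4,4) = -2.
Anti-diagonal needs 0; the known cells sum to -22, so (2,4) = 22.
Row 2: -6 + 0 + 6 + 22 + ? = 0, so (2,5) = -22.
The remaining cell in row 4 is (4,3) = 0 − 8 = -8.
Column 3: 6 + 4 + (-8) + (-20) + ? = 0, so (1,3) = 18.
Column 5: -10 + (-22) + 14 + 2 + ? = 0, so (3,5) = 16.
Row 1 needs 0; the known cells sum to 16, so (1,4) = -16.
Row 3 needs 0; the known cells sum to -10, so (3,4) = 10.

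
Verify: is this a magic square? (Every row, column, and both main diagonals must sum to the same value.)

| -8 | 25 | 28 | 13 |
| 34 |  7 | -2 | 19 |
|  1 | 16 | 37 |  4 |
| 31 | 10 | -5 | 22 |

Yes

Row 1: -8 + 25 + 28 + 13 = 58.
Row 2: 34 + 7 + (-2) + 19 = 58.
Row 3: 1 + 16 + 37 + 4 = 58.
Row 4: 31 + 10 + (-5) + 22 = 58.
Column 1: -8 + 34 + 1 + 31 = 58.
Column 2: 25 + 7 + 16 + 10 = 58.
Column 3: 28 + (-2) + 37 + (-5) = 58.
Column 4: 13 + 19 + 4 + 22 = 58.
Main diagonal: -8 + 7 + 37 + 22 = 58.
Anti-diagonal: 13 + (-2) + 16 + 31 = 58.
All lines sum to 58.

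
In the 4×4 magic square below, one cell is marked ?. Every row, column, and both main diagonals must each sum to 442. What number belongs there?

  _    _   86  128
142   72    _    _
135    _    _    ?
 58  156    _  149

Row 4: 58 + 156 + 149 + ? = 442, so (4,3) = 79.
Column 1: 142 + 135 + 58 + ? = 442, so (1,1) = 107.
Main diagonal: 107 + 72 + 149 + ? = 442, so (3,3) = 114.
Using row 1: 107 + 86 + 128 + ? → (1,2) = 442 − 321 = 121.
Using column 2: 121 + 72 + 156 + ? → (3,2) = 442 − 349 = 93.
Column 3: 86 + 114 + 79 + ? = 442, so (2,3) = 163.
Using row 2: 142 + 72 + 163 + ? → (2,4) = 442 − 377 = 65.
From row 3, 442 − (135 + 93 + 114) gives (3,4) = 100.

100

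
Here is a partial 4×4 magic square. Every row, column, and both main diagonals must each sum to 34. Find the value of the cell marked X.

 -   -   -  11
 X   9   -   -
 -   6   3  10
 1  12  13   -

Row 3 needs 34; the known cells sum to 19, so (3,1) = 15.
From row 4, 34 − (1 + 12 + 13) gives (4,4) = 8.
Column 2 must total 34; the given cells sum to 27, so (1,2) = 7.
Column 4 must total 34; the given cells sum to 29, so (2,4) = 5.
Using main diagonal: 9 + 3 + 8 + ? → (1,1) = 34 − 20 = 14.
Anti-diagonal needs 34; the known cells sum to 18, so (2,3) = 16.
Row 1: 14 + 7 + 11 + ? = 34, so (1,3) = 2.
Row 2 must total 34; the given cells sum to 30, so (2,1) = 4.

4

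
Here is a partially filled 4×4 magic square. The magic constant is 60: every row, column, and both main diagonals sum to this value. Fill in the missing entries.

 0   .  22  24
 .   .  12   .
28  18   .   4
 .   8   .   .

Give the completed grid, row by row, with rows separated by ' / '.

0 14 22 24 / 26 20 12 2 / 28 18 10 4 / 6 8 16 30

Row 1: 0 + 22 + 24 + ? = 60, so (1,2) = 14.
Using row 3: 28 + 18 + 4 + ? → (3,3) = 60 − 50 = 10.
From column 2, 60 − (14 + 18 + 8) gives (2,2) = 20.
Column 3 needs 60; the known cells sum to 44, so (4,3) = 16.
Main diagonal needs 60; the known cells sum to 30, so (4,4) = 30.
Anti-diagonal must total 60; the given cells sum to 54, so (4,1) = 6.
Column 1 needs 60; the known cells sum to 34, so (2,1) = 26.
Column 4: 24 + 4 + 30 + ? = 60, so (2,4) = 2.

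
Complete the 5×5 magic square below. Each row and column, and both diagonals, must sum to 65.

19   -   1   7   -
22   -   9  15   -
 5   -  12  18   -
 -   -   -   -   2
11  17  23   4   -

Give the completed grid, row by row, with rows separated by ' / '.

Row 5 must total 65; the given cells sum to 55, so (5,5) = 10.
From column 1, 65 − (19 + 22 + 5 + 11) gives (4,1) = 8.
From column 3, 65 − (1 + 9 + 12 + 23) gives (4,3) = 20.
Column 4 must total 65; the given cells sum to 44, so (4,4) = 21.
From main diagonal, 65 − (19 + 12 + 21 + 10) gives (2,2) = 3.
Row 2: 22 + 3 + 9 + 15 + ? = 65, so (2,5) = 16.
Row 4 must total 65; the given cells sum to 51, so (4,2) = 14.
The remaining cell in anti-diagonal is (1,5) = 65 − 52 = 13.
Row 1: 19 + 1 + 7 + 13 + ? = 65, so (1,2) = 25.
Column 2 needs 65; the known cells sum to 59, so (3,2) = 6.
Column 5: 13 + 16 + 2 + 10 + ? = 65, so (3,5) = 24.

19 25 1 7 13 / 22 3 9 15 16 / 5 6 12 18 24 / 8 14 20 21 2 / 11 17 23 4 10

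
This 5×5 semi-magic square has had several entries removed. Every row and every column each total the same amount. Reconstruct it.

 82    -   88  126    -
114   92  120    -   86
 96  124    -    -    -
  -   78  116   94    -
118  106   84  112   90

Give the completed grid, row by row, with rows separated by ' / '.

82 110 88 126 104 / 114 92 120 98 86 / 96 124 102 80 108 / 100 78 116 94 122 / 118 106 84 112 90

Row 5 is already complete: 118 + 106 + 84 + 112 + 90 = 510, so that is the magic constant.
Row 2 needs 510; the known cells sum to 412, so (2,4) = 98.
The remaining cell in column 1 is (4,1) = 510 − 410 = 100.
Column 2: 92 + 124 + 78 + 106 + ? = 510, so (1,2) = 110.
Column 3 must total 510; the given cells sum to 408, so (3,3) = 102.
The remaining cell in column 4 is (3,4) = 510 − 430 = 80.
The remaining cell in row 1 is (1,5) = 510 − 406 = 104.
Row 3: 96 + 124 + 102 + 80 + ? = 510, so (3,5) = 108.
Row 4 must total 510; the given cells sum to 388, so (4,5) = 122.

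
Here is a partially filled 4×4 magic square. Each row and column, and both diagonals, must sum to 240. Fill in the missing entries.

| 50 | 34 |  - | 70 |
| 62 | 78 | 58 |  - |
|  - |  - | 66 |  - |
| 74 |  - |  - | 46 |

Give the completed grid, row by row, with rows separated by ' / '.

50 34 86 70 / 62 78 58 42 / 54 38 66 82 / 74 90 30 46

From row 1, 240 − (50 + 34 + 70) gives (1,3) = 86.
Row 2 needs 240; the known cells sum to 198, so (2,4) = 42.
Using column 1: 50 + 62 + 74 + ? → (3,1) = 240 − 186 = 54.
Using column 3: 86 + 58 + 66 + ? → (4,3) = 240 − 210 = 30.
Using column 4: 70 + 42 + 46 + ? → (3,4) = 240 − 158 = 82.
Anti-diagonal needs 240; the known cells sum to 202, so (3,2) = 38.
Using row 4: 74 + 30 + 46 + ? → (4,2) = 240 − 150 = 90.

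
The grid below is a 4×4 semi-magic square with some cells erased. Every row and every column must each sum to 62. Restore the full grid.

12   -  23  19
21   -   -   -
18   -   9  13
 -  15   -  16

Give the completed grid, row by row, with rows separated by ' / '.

12 8 23 19 / 21 17 10 14 / 18 22 9 13 / 11 15 20 16

Using row 1: 12 + 23 + 19 + ? → (1,2) = 62 − 54 = 8.
From row 3, 62 − (18 + 9 + 13) gives (3,2) = 22.
The remaining cell in column 1 is (4,1) = 62 − 51 = 11.
Column 2 needs 62; the known cells sum to 45, so (2,2) = 17.
Column 4 needs 62; the known cells sum to 48, so (2,4) = 14.
The remaining cell in row 2 is (2,3) = 62 − 52 = 10.
The remaining cell in row 4 is (4,3) = 62 − 42 = 20.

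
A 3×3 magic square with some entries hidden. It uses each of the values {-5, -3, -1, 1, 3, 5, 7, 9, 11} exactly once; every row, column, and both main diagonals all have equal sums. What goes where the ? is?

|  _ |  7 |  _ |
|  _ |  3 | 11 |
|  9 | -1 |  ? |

1

The 9 entries sum to 27, so each line sums to 27/3 = 9.
Row 2 needs 9; the known cells sum to 14, so (2,1) = -5.
Row 3: 9 + (-1) + ? = 9, so (3,3) = 1.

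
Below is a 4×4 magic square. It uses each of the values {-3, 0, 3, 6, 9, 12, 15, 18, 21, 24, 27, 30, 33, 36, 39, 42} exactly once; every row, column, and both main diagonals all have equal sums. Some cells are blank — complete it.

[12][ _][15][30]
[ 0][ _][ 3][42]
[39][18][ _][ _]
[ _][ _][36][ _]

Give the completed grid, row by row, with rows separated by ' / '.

The 16 entries sum to 312, so each line sums to 312/4 = 78.
The remaining cell in row 1 is (1,2) = 78 − 57 = 21.
Row 2: 0 + 3 + 42 + ? = 78, so (2,2) = 33.
Column 1 needs 78; the known cells sum to 51, so (4,1) = 27.
From column 2, 78 − (21 + 33 + 18) gives (4,2) = 6.
Using column 3: 15 + 3 + 36 + ? → (3,3) = 78 − 54 = 24.
The remaining cell in main diagonal is (4,4) = 78 − 69 = 9.
From row 3, 78 − (39 + 18 + 24) gives (3,4) = -3.

12 21 15 30 / 0 33 3 42 / 39 18 24 -3 / 27 6 36 9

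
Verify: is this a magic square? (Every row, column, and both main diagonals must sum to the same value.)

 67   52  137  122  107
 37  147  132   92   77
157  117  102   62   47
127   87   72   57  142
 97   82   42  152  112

Row 1: 67 + 52 + 137 + 122 + 107 = 485.
Row 2: 37 + 147 + 132 + 92 + 77 = 485.
Row 3: 157 + 117 + 102 + 62 + 47 = 485.
Row 4: 127 + 87 + 72 + 57 + 142 = 485.
Row 5: 97 + 82 + 42 + 152 + 112 = 485.
Column 1: 67 + 37 + 157 + 127 + 97 = 485.
Column 2: 52 + 147 + 117 + 87 + 82 = 485.
Column 3: 137 + 132 + 102 + 72 + 42 = 485.
Column 4: 122 + 92 + 62 + 57 + 152 = 485.
Column 5: 107 + 77 + 47 + 142 + 112 = 485.
Main diagonal: 67 + 147 + 102 + 57 + 112 = 485.
Anti-diagonal: 107 + 92 + 102 + 87 + 97 = 485.
All lines sum to 485.

Yes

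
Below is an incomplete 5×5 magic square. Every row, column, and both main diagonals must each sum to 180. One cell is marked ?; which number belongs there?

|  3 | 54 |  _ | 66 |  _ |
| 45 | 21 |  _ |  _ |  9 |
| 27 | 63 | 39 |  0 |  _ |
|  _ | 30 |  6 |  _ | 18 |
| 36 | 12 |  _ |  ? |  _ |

24

Using row 3: 27 + 63 + 39 + 0 + ? → (3,5) = 180 − 129 = 51.
The remaining cell in column 1 is (4,1) = 180 − 111 = 69.
Row 4 must total 180; the given cells sum to 123, so (4,4) = 57.
From main diagonal, 180 − (3 + 21 + 39 + 57) gives (5,5) = 60.
Using column 5: 9 + 51 + 18 + 60 + ? → (1,5) = 180 − 138 = 42.
Anti-diagonal: 42 + 39 + 30 + 36 + ? = 180, so (2,4) = 33.
From row 1, 180 − (3 + 54 + 66 + 42) gives (1,3) = 15.
Row 2 must total 180; the given cells sum to 108, so (2,3) = 72.
Column 3 needs 180; the known cells sum to 132, so (5,3) = 48.
From column 4, 180 − (66 + 33 + 0 + 57) gives (5,4) = 24.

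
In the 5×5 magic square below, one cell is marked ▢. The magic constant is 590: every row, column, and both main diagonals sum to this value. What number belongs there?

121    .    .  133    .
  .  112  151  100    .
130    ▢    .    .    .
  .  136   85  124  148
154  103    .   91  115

94

Row 4 needs 590; the known cells sum to 493, so (4,1) = 97.
Row 5 must total 590; the given cells sum to 463, so (5,3) = 127.
Column 1: 121 + 130 + 97 + 154 + ? = 590, so (2,1) = 88.
Using column 4: 133 + 100 + 124 + 91 + ? → (3,4) = 590 − 448 = 142.
Main diagonal needs 590; the known cells sum to 472, so (3,3) = 118.
From anti-diagonal, 590 − (100 + 118 + 136 + 154) gives (1,5) = 82.
The remaining cell in row 2 is (2,5) = 590 − 451 = 139.
Column 3: 151 + 118 + 85 + 127 + ? = 590, so (1,3) = 109.
Column 5 must total 590; the given cells sum to 484, so (3,5) = 106.
Row 1 needs 590; the known cells sum to 445, so (1,2) = 145.
Row 3 must total 590; the given cells sum to 496, so (3,2) = 94.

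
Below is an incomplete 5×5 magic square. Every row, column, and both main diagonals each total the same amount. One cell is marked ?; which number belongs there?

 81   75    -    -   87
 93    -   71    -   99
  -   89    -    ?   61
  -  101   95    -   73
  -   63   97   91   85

Column 5 is complete and sums to 405; that is the magic constant.
Row 5 must total 405; the given cells sum to 336, so (5,1) = 69.
Column 2: 75 + 89 + 101 + 63 + ? = 405, so (2,2) = 77.
The remaining cell in row 2 is (2,4) = 405 − 340 = 65.
Using anti-diagonal: 87 + 65 + 101 + 69 + ? → (3,3) = 405 − 322 = 83.
Using column 3: 71 + 83 + 95 + 97 + ? → (1,3) = 405 − 346 = 59.
Main diagonal must total 405; the given cells sum to 326, so (4,4) = 79.
From row 1, 405 − (81 + 75 + 59 + 87) gives (1,4) = 103.
Row 4 must total 405; the given cells sum to 348, so (4,1) = 57.
Using column 1: 81 + 93 + 57 + 69 + ? → (3,1) = 405 − 300 = 105.
Column 4 must total 405; the given cells sum to 338, so (3,4) = 67.

67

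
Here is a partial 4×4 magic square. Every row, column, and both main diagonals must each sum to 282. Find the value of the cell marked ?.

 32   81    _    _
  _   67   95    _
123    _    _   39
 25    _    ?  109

The remaining cell in column 1 is (2,1) = 282 − 180 = 102.
Main diagonal must total 282; the given cells sum to 208, so (3,3) = 74.
From row 2, 282 − (102 + 67 + 95) gives (2,4) = 18.
Row 3 must total 282; the given cells sum to 236, so (3,2) = 46.
Column 2 must total 282; the given cells sum to 194, so (4,2) = 88.
From column 4, 282 − (18 + 39 + 109) gives (1,4) = 116.
Using row 1: 32 + 81 + 116 + ? → (1,3) = 282 − 229 = 53.
Row 4: 25 + 88 + 109 + ? = 282, so (4,3) = 60.

60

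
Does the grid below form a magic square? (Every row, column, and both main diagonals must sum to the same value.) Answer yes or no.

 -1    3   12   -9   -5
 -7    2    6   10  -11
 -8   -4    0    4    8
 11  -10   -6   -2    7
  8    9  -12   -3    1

No — column 1 sums to 3 but column 3 sums to 0.

Row 1: -1 + 3 + 12 + (-9) + (-5) = 0.
Row 2: -7 + 2 + 6 + 10 + (-11) = 0.
Row 3: -8 + (-4) + 0 + 4 + 8 = 0.
Row 4: 11 + (-10) + (-6) + (-2) + 7 = 0.
Row 5: 8 + 9 + (-12) + (-3) + 1 = 3.
Column 1: -1 + (-7) + (-8) + 11 + 8 = 3.
Column 2: 3 + 2 + (-4) + (-10) + 9 = 0.
Column 3: 12 + 6 + 0 + (-6) + (-12) = 0.
Column 4: -9 + 10 + 4 + (-2) + (-3) = 0.
Column 5: -5 + (-11) + 8 + 7 + 1 = 0.
Main diagonal: -1 + 2 + 0 + (-2) + 1 = 0.
Anti-diagonal: -5 + 10 + 0 + (-10) + 8 = 3.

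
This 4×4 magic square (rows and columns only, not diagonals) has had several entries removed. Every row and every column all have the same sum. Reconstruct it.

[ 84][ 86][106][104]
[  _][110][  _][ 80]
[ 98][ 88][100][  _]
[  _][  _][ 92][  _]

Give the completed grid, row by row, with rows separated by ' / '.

Row 1 is already complete: 84 + 86 + 106 + 104 = 380, so that is the magic constant.
The remaining cell in row 3 is (3,4) = 380 − 286 = 94.
Using column 2: 86 + 110 + 88 + ? → (4,2) = 380 − 284 = 96.
Column 3 needs 380; the known cells sum to 298, so (2,3) = 82.
Column 4: 104 + 80 + 94 + ? = 380, so (4,4) = 102.
Row 2 needs 380; the known cells sum to 272, so (2,1) = 108.
Row 4: 96 + 92 + 102 + ? = 380, so (4,1) = 90.

84 86 106 104 / 108 110 82 80 / 98 88 100 94 / 90 96 92 102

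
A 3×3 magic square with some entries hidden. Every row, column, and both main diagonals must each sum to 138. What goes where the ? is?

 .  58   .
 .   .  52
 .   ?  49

From column 3, 138 − (52 + 49) gives (1,3) = 37.
From row 1, 138 − (58 + 37) gives (1,1) = 43.
Main diagonal: 43 + 49 + ? = 138, so (2,2) = 46.
From anti-diagonal, 138 − (37 + 46) gives (3,1) = 55.
From row 2, 138 − (46 + 52) gives (2,1) = 40.
Row 3: 55 + 49 + ? = 138, so (3,2) = 34.

34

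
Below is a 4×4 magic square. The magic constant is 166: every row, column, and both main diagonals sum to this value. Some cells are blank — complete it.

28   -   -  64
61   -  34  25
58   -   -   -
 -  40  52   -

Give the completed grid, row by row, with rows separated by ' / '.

28 31 43 64 / 61 46 34 25 / 58 49 37 22 / 19 40 52 55

Row 2: 61 + 34 + 25 + ? = 166, so (2,2) = 46.
Column 1: 28 + 61 + 58 + ? = 166, so (4,1) = 19.
Anti-diagonal: 64 + 34 + 19 + ? = 166, so (3,2) = 49.
Row 4: 19 + 40 + 52 + ? = 166, so (4,4) = 55.
From column 2, 166 − (46 + 49 + 40) gives (1,2) = 31.
Column 4 needs 166; the known cells sum to 144, so (3,4) = 22.
The remaining cell in main diagonal is (3,3) = 166 − 129 = 37.
Row 1 needs 166; the known cells sum to 123, so (1,3) = 43.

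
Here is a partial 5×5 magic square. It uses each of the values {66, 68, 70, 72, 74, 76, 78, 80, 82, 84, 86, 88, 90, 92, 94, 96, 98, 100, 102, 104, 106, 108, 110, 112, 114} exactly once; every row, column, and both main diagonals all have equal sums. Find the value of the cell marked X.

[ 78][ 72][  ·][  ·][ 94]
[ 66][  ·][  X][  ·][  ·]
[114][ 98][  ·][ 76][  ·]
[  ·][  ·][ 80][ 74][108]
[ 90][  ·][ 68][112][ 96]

104

The 25 entries sum to 2250, so each line sums to 2250/5 = 450.
Using row 5: 90 + 68 + 112 + 96 + ? → (5,2) = 450 − 366 = 84.
Column 1: 78 + 66 + 114 + 90 + ? = 450, so (4,1) = 102.
The remaining cell in row 4 is (4,2) = 450 − 364 = 86.
From column 2, 450 − (72 + 98 + 86 + 84) gives (2,2) = 110.
Main diagonal needs 450; the known cells sum to 358, so (3,3) = 92.
Using anti-diagonal: 94 + 92 + 86 + 90 + ? → (2,4) = 450 − 362 = 88.
Row 3: 114 + 98 + 92 + 76 + ? = 450, so (3,5) = 70.
Using column 4: 88 + 76 + 74 + 112 + ? → (1,4) = 450 − 350 = 100.
Column 5: 94 + 70 + 108 + 96 + ? = 450, so (2,5) = 82.
Using row 1: 78 + 72 + 100 + 94 + ? → (1,3) = 450 − 344 = 106.
Row 2 needs 450; the known cells sum to 346, so (2,3) = 104.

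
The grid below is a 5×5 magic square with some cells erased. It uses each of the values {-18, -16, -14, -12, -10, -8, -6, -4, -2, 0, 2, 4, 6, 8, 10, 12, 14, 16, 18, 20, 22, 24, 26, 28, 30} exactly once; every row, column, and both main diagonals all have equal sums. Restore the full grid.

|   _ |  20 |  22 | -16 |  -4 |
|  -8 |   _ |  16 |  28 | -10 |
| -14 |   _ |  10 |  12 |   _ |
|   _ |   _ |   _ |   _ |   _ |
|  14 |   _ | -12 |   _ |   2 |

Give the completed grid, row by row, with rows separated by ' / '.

8 20 22 -16 -4 / -8 4 16 28 -10 / -14 -2 10 12 24 / 30 -18 -6 6 18 / 14 26 -12 0 2

The 25 entries sum to 150, so each line sums to 150/5 = 30.
From row 1, 30 − (20 + 22 + (-16) + (-4)) gives (1,1) = 8.
Row 2 must total 30; the given cells sum to 26, so (2,2) = 4.
Column 1: 8 + (-8) + (-14) + 14 + ? = 30, so (4,1) = 30.
Using column 3: 22 + 16 + 10 + (-12) + ? → (4,3) = 30 − 36 = -6.
Main diagonal must total 30; the given cells sum to 24, so (4,4) = 6.
Using anti-diagonal: -4 + 28 + 10 + 14 + ? → (4,2) = 30 − 48 = -18.
Row 4: 30 + (-18) + (-6) + 6 + ? = 30, so (4,5) = 18.
Using column 4: -16 + 28 + 12 + 6 + ? → (5,4) = 30 − 30 = 0.
Column 5 needs 30; the known cells sum to 6, so (3,5) = 24.
From row 3, 30 − (-14 + 10 + 12 + 24) gives (3,2) = -2.
Row 5 needs 30; the known cells sum to 4, so (5,2) = 26.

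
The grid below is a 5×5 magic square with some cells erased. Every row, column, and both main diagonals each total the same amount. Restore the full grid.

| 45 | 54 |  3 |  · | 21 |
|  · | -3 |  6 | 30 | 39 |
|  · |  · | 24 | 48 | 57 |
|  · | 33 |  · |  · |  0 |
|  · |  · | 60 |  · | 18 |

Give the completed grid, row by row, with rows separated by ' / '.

Column 5 is already complete: 21 + 39 + 57 + 0 + 18 = 135, so that is the magic constant.
Row 1 needs 135; the known cells sum to 123, so (1,4) = 12.
The remaining cell in row 2 is (2,1) = 135 − 72 = 63.
Column 3 needs 135; the known cells sum to 93, so (4,3) = 42.
From main diagonal, 135 − (45 + (-3) + 24 + 18) gives (4,4) = 51.
The remaining cell in anti-diagonal is (5,1) = 135 − 108 = 27.
Row 4: 33 + 42 + 51 + 0 + ? = 135, so (4,1) = 9.
Column 1 needs 135; the known cells sum to 144, so (3,1) = -9.
From column 4, 135 − (12 + 30 + 48 + 51) gives (5,4) = -6.
The remaining cell in row 3 is (3,2) = 135 − 120 = 15.
From row 5, 135 − (27 + 60 + (-6) + 18) gives (5,2) = 36.

45 54 3 12 21 / 63 -3 6 30 39 / -9 15 24 48 57 / 9 33 42 51 0 / 27 36 60 -6 18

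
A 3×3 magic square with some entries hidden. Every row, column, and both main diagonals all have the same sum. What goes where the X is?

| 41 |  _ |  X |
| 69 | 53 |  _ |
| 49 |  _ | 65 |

57

Main diagonal is complete and sums to 159; that is the magic constant.
The remaining cell in row 2 is (2,3) = 159 − 122 = 37.
Row 3: 49 + 65 + ? = 159, so (3,2) = 45.
From column 2, 159 − (53 + 45) gives (1,2) = 61.
Column 3 must total 159; the given cells sum to 102, so (1,3) = 57.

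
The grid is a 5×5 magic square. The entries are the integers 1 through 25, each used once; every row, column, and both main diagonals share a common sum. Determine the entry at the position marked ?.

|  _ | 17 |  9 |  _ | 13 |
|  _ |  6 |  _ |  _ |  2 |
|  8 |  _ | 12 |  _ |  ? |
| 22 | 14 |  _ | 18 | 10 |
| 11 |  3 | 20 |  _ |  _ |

16

The entries are 1 through 25, which sum to 325, so each line sums to 325/5 = 65.
Row 4: 22 + 14 + 18 + 10 + ? = 65, so (4,3) = 1.
Column 2 needs 65; the known cells sum to 40, so (3,2) = 25.
Column 3 needs 65; the known cells sum to 42, so (2,3) = 23.
Anti-diagonal must total 65; the given cells sum to 50, so (2,4) = 15.
Using row 2: 6 + 23 + 15 + 2 + ? → (2,1) = 65 − 46 = 19.
The remaining cell in column 1 is (1,1) = 65 − 60 = 5.
Main diagonal: 5 + 6 + 12 + 18 + ? = 65, so (5,5) = 24.
Row 1 needs 65; the known cells sum to 44, so (1,4) = 21.
From row 5, 65 − (11 + 3 + 20 + 24) gives (5,4) = 7.
Column 4 must total 65; the given cells sum to 61, so (3,4) = 4.
Column 5 needs 65; the known cells sum to 49, so (3,5) = 16.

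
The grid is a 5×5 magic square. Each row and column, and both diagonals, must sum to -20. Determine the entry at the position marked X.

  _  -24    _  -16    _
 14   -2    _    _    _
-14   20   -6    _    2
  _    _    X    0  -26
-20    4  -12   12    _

Row 3 must total -20; the given cells sum to 2, so (3,4) = -22.
The remaining cell in row 5 is (5,5) = -20 − (-16) = -4.
Column 2 needs -20; the known cells sum to -2, so (4,2) = -18.
Column 4 must total -20; the given cells sum to -26, so (2,4) = 6.
Main diagonal: -2 + (-6) + 0 + (-4) + ? = -20, so (1,1) = -8.
The remaining cell in anti-diagonal is (1,5) = -20 − (-38) = 18.
The remaining cell in row 1 is (1,3) = -20 − (-30) = 10.
Using column 1: -8 + 14 + (-14) + (-20) + ? → (4,1) = -20 − (-28) = 8.
Column 5 must total -20; the given cells sum to -10, so (2,5) = -10.
The remaining cell in row 2 is (2,3) = -20 − 8 = -28.
The remaining cell in row 4 is (4,3) = -20 − (-36) = 16.

16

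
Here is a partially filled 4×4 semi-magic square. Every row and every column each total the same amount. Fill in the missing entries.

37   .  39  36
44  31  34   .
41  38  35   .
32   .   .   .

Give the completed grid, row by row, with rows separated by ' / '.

Column 1 is already complete: 37 + 44 + 41 + 32 = 154, so that is the magic constant.
From row 1, 154 − (37 + 39 + 36) gives (1,2) = 42.
From row 2, 154 − (44 + 31 + 34) gives (2,4) = 45.
Row 3: 41 + 38 + 35 + ? = 154, so (3,4) = 40.
Column 2: 42 + 31 + 38 + ? = 154, so (4,2) = 43.
Column 3 must total 154; the given cells sum to 108, so (4,3) = 46.
From column 4, 154 − (36 + 45 + 40) gives (4,4) = 33.

37 42 39 36 / 44 31 34 45 / 41 38 35 40 / 32 43 46 33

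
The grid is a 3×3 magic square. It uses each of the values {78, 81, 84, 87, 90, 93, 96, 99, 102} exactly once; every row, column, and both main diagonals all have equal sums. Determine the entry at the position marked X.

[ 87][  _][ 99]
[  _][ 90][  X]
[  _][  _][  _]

The 9 entries sum to 810, so each line sums to 810/3 = 270.
Using row 1: 87 + 99 + ? → (1,2) = 270 − 186 = 84.
The remaining cell in column 2 is (3,2) = 270 − 174 = 96.
Main diagonal must total 270; the given cells sum to 177, so (3,3) = 93.
Anti-diagonal must total 270; the given cells sum to 189, so (3,1) = 81.
Column 1 must total 270; the given cells sum to 168, so (2,1) = 102.
Column 3 must total 270; the given cells sum to 192, so (2,3) = 78.

78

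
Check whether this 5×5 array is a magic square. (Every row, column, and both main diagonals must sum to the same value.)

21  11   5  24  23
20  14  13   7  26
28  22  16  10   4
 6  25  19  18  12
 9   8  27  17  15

Row 1: 21 + 11 + 5 + 24 + 23 = 84.
Row 2: 20 + 14 + 13 + 7 + 26 = 80.
Row 3: 28 + 22 + 16 + 10 + 4 = 80.
Row 4: 6 + 25 + 19 + 18 + 12 = 80.
Row 5: 9 + 8 + 27 + 17 + 15 = 76.
Column 1: 21 + 20 + 28 + 6 + 9 = 84.
Column 2: 11 + 14 + 22 + 25 + 8 = 80.
Column 3: 5 + 13 + 16 + 19 + 27 = 80.
Column 4: 24 + 7 + 10 + 18 + 17 = 76.
Column 5: 23 + 26 + 4 + 12 + 15 = 80.
Main diagonal: 21 + 14 + 16 + 18 + 15 = 84.
Anti-diagonal: 23 + 7 + 16 + 25 + 9 = 80.

No — row 5 sums to 76 but column 2 sums to 80.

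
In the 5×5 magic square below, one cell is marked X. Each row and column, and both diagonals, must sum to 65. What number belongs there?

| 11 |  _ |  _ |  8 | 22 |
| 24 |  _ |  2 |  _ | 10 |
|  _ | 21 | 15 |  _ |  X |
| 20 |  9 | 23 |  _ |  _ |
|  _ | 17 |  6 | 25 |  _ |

Using column 3: 2 + 15 + 23 + 6 + ? → (1,3) = 65 − 46 = 19.
Row 1 needs 65; the known cells sum to 60, so (1,2) = 5.
From column 2, 65 − (5 + 21 + 9 + 17) gives (2,2) = 13.
Row 2 needs 65; the known cells sum to 49, so (2,4) = 16.
Using anti-diagonal: 22 + 16 + 15 + 9 + ? → (5,1) = 65 − 62 = 3.
From row 5, 65 − (3 + 17 + 6 + 25) gives (5,5) = 14.
The remaining cell in column 1 is (3,1) = 65 − 58 = 7.
Main diagonal must total 65; the given cells sum to 53, so (4,4) = 12.
Using row 4: 20 + 9 + 23 + 12 + ? → (4,5) = 65 − 64 = 1.
From column 4, 65 − (8 + 16 + 12 + 25) gives (3,4) = 4.
Column 5 needs 65; the known cells sum to 47, so (3,5) = 18.

18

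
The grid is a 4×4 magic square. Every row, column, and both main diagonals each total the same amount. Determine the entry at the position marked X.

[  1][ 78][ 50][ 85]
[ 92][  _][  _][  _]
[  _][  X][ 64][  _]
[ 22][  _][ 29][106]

36

Row 1 is complete and sums to 214; that is the magic constant.
From row 4, 214 − (22 + 29 + 106) gives (4,2) = 57.
From column 1, 214 − (1 + 92 + 22) gives (3,1) = 99.
The remaining cell in column 3 is (2,3) = 214 − 143 = 71.
Main diagonal needs 214; the known cells sum to 171, so (2,2) = 43.
Anti-diagonal needs 214; the known cells sum to 178, so (3,2) = 36.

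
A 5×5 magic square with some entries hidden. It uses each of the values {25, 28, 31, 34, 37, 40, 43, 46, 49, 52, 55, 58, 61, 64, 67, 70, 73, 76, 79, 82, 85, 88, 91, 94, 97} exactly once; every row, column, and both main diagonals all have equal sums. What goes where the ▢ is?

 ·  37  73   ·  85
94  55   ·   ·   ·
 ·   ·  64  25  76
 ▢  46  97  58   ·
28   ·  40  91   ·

70

The 25 entries sum to 1525, so each line sums to 1525/5 = 305.
The remaining cell in column 3 is (2,3) = 305 − 274 = 31.
From anti-diagonal, 305 − (85 + 64 + 46 + 28) gives (2,4) = 82.
Using row 2: 94 + 55 + 31 + 82 + ? → (2,5) = 305 − 262 = 43.
The remaining cell in column 4 is (1,4) = 305 − 256 = 49.
Using row 1: 37 + 73 + 49 + 85 + ? → (1,1) = 305 − 244 = 61.
Main diagonal needs 305; the known cells sum to 238, so (5,5) = 67.
Row 5 must total 305; the given cells sum to 226, so (5,2) = 79.
Column 2 must total 305; the given cells sum to 217, so (3,2) = 88.
Column 5 needs 305; the known cells sum to 271, so (4,5) = 34.
Row 3 needs 305; the known cells sum to 253, so (3,1) = 52.
The remaining cell in row 4 is (4,1) = 305 − 235 = 70.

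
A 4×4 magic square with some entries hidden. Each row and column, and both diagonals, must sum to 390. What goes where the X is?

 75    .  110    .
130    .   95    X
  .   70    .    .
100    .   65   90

Row 4 needs 390; the known cells sum to 255, so (4,2) = 135.
From column 1, 390 − (75 + 130 + 100) gives (3,1) = 85.
Column 3: 110 + 95 + 65 + ? = 390, so (3,3) = 120.
From main diagonal, 390 − (75 + 120 + 90) gives (2,2) = 105.
Using anti-diagonal: 95 + 70 + 100 + ? → (1,4) = 390 − 265 = 125.
The remaining cell in row 1 is (1,2) = 390 − 310 = 80.
Row 2 needs 390; the known cells sum to 330, so (2,4) = 60.

60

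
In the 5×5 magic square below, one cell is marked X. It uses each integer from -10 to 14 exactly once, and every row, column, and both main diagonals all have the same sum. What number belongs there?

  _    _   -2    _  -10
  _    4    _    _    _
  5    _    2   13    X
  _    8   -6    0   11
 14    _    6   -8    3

The entries are -10 through 14, which sum to 50, so each line sums to 50/5 = 10.
The remaining cell in row 4 is (4,1) = 10 − 13 = -3.
Using row 5: 14 + 6 + (-8) + 3 + ? → (5,2) = 10 − 15 = -5.
Column 3: -2 + 2 + (-6) + 6 + ? = 10, so (2,3) = 10.
The remaining cell in main diagonal is (1,1) = 10 − 9 = 1.
Anti-diagonal must total 10; the given cells sum to 14, so (2,4) = -4.
From column 1, 10 − (1 + 5 + (-3) + 14) gives (2,1) = -7.
Column 4 must total 10; the given cells sum to 1, so (1,4) = 9.
Row 1: 1 + (-2) + 9 + (-10) + ? = 10, so (1,2) = 12.
From row 2, 10 − (-7 + 4 + 10 + (-4)) gives (2,5) = 7.
The remaining cell in column 2 is (3,2) = 10 − 19 = -9.
Column 5 must total 10; the given cells sum to 11, so (3,5) = -1.

-1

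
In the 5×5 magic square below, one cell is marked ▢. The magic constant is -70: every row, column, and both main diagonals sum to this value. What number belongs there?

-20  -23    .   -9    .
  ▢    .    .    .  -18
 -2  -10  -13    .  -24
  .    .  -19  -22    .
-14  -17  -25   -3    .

The remaining cell in row 3 is (3,4) = -70 − (-49) = -21.
Using row 5: -14 + (-17) + (-25) + (-3) + ? → (5,5) = -70 − (-59) = -11.
From column 4, -70 − (-9 + (-21) + (-22) + (-3)) gives (2,4) = -15.
Main diagonal: -20 + (-13) + (-22) + (-11) + ? = -70, so (2,2) = -4.
Column 2 must total -70; the given cells sum to -54, so (4,2) = -16.
Using anti-diagonal: -15 + (-13) + (-16) + (-14) + ? → (1,5) = -70 − (-58) = -12.
The remaining cell in row 1 is (1,3) = -70 − (-64) = -6.
From column 3, -70 − (-6 + (-13) + (-19) + (-25)) gives (2,3) = -7.
Using column 5: -12 + (-18) + (-24) + (-11) + ? → (4,5) = -70 − (-65) = -5.
Row 2 must total -70; the given cells sum to -44, so (2,1) = -26.

-26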